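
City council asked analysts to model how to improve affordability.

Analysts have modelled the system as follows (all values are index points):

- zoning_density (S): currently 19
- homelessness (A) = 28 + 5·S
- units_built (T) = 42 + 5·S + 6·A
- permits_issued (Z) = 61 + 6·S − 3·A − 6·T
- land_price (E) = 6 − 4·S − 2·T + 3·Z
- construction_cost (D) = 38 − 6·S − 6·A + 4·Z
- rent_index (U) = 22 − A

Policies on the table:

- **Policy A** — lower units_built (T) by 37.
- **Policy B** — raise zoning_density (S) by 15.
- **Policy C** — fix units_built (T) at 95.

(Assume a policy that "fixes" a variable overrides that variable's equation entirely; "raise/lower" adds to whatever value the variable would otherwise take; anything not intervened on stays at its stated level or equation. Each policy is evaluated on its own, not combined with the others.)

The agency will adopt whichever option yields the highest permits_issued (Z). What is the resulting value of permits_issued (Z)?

Policy A (T − 37):
  S = 19
  A = 28 + 5·19 = 123
  T = 42 + 5·19 + 6·123 (−37 from intervention) = 838
  Z = 61 + 6·19 − 3·123 − 6·838 = -5222
Policy B (S + 15):
  S = 19 + 15 = 34
  A = 28 + 5·34 = 198
  T = 42 + 5·34 + 6·198 = 1400
  Z = 61 + 6·34 − 3·198 − 6·1400 = -8729
Policy C (T := 95):
  S = 19
  A = 28 + 5·19 = 123
  T = 95
  Z = 61 + 6·19 − 3·123 − 6·95 = -764
Comparing — Policy A: Z=-5222, Policy B: Z=-8729, Policy C: Z=-764. Highest is -764 (Policy C).

-764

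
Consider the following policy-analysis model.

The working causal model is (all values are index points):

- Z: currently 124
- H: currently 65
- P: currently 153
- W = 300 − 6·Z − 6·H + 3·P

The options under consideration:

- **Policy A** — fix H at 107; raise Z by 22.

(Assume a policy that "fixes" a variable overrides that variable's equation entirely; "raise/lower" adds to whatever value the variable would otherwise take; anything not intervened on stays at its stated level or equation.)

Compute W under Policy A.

Policy A (H := 107, Z + 22):
  Z = 124 + 22 = 146
  H = 107
  P = 153
  W = 300 − 6·146 − 6·107 + 3·153 = -759

-759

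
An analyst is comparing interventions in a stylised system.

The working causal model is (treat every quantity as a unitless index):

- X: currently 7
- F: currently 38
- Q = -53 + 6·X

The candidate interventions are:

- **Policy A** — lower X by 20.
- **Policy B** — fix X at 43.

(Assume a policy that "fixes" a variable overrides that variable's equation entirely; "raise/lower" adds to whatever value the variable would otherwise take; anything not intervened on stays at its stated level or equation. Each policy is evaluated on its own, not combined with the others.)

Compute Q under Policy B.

205

Policy B (X := 43):
  X = 43
  Q = -53 + 6·43 = 205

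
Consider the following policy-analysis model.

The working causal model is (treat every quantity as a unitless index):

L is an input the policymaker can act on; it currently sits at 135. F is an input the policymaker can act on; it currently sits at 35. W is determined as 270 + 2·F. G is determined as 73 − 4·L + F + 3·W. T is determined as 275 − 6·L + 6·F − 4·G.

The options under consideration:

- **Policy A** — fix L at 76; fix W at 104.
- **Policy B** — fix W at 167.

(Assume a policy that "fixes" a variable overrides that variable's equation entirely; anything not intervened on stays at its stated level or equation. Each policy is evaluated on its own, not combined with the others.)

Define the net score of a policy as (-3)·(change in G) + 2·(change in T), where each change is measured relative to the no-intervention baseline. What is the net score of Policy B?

Baseline:
  L = 135
  F = 35
  W = 270 + 2·35 = 340
  G = 73 − 4·135 + 35 + 3·340 = 588
  T = 275 − 6·135 + 6·35 − 4·588 = -2677
Policy B (W := 167):
  L = 135
  F = 35
  W = 167
  G = 73 − 4·135 + 35 + 3·167 = 69
  T = 275 − 6·135 + 6·35 − 4·69 = -601
ΔG = 69 − 588 = -519; ΔT = -601 − (-2677) = 2076
Score = (-3)·(-519) + 2·2076 = 5709

5709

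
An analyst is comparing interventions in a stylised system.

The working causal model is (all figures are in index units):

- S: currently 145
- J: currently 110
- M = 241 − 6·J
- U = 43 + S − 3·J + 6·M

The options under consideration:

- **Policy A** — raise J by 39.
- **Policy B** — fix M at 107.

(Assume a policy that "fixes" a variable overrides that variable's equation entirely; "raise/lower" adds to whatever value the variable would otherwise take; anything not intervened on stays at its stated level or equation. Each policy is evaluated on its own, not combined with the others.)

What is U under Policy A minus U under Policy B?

-4677

Policy A (J + 39):
  S = 145
  J = 110 + 39 = 149
  M = 241 − 6·149 = -653
  U = 43 + 145 − 3·149 + 6·(-653) = -4177
Policy B (M := 107):
  S = 145
  J = 110
  M = 107
  U = 43 + 145 − 3·110 + 6·107 = 500
U: -4177 − 500 = -4677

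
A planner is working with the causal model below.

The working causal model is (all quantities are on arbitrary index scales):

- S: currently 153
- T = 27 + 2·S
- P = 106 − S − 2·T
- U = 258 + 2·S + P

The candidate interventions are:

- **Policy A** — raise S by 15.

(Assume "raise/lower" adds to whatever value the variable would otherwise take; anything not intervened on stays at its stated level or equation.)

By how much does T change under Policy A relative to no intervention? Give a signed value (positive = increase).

30

Baseline:
  S = 153
  T = 27 + 2·153 = 333
Policy A (S + 15):
  S = 153 + 15 = 168
  T = 27 + 2·168 = 363
Change in T: 363 − 333 = 30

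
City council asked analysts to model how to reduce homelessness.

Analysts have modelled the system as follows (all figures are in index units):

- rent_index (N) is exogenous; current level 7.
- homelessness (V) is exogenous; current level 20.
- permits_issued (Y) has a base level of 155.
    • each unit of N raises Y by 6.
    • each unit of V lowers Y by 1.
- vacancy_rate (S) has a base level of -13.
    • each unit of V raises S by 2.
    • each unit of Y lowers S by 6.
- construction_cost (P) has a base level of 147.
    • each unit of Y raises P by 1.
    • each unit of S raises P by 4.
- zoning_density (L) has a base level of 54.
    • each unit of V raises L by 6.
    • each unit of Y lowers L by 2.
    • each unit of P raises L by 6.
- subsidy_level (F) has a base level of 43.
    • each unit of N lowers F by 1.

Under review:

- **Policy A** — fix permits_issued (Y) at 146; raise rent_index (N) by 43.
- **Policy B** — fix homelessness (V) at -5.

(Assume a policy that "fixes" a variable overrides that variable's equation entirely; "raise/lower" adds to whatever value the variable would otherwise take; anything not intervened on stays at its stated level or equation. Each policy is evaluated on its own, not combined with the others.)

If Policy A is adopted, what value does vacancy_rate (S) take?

-849

Policy A (Y := 146, N + 43):
  N = 7 + 43 = 50
  V = 20
  Y = 146
  S = -13 + 2·20 − 6·146 = -849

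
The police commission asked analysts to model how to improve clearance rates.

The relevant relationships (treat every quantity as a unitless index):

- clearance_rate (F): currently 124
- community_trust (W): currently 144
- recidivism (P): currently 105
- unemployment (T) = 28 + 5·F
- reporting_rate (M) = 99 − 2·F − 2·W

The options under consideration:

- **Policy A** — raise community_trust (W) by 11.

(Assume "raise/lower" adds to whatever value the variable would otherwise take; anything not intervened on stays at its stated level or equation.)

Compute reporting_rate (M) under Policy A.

-459

Policy A (W + 11):
  F = 124
  W = 144 + 11 = 155
  M = 99 − 2·124 − 2·155 = -459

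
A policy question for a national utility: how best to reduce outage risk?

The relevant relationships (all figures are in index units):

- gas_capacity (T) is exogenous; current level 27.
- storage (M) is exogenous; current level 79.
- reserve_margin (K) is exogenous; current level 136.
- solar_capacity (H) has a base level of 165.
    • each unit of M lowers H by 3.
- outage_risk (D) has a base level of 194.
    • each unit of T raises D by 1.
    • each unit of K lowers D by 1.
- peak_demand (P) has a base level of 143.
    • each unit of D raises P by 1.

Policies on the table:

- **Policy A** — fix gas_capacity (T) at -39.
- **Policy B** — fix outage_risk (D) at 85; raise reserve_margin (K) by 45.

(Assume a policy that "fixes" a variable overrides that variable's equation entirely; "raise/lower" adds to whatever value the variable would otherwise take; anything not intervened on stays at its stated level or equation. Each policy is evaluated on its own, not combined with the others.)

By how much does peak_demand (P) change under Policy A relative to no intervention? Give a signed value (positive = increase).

Baseline:
  T = 27
  K = 136
  D = 194 + 27 − 136 = 85
  P = 143 + 85 = 228
Policy A (T := -39):
  T = -39
  K = 136
  D = 194 + (-39) − 136 = 19
  P = 143 + 19 = 162
Change in P: 162 − 228 = -66

-66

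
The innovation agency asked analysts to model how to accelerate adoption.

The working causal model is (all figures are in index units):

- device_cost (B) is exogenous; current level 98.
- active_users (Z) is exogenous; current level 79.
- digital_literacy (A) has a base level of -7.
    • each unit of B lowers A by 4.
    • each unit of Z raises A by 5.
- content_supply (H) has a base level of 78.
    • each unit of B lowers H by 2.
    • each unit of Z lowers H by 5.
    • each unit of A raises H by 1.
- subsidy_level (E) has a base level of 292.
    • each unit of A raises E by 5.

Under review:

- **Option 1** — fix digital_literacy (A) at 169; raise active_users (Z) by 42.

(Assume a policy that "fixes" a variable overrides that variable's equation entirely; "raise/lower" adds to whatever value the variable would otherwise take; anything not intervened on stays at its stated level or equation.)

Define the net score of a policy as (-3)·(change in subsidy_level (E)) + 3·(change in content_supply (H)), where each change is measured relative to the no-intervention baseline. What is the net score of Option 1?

-2706

Baseline:
  B = 98
  Z = 79
  A = -7 − 4·98 + 5·79 = -4
  H = 78 − 2·98 − 5·79 + (-4) = -517
  E = 292 + 5·(-4) = 272
Option 1 (A := 169, Z + 42):
  B = 98
  Z = 79 + 42 = 121
  A = 169
  H = 78 − 2·98 − 5·121 + 169 = -554
  E = 292 + 5·169 = 1137
ΔE = 1137 − 272 = 865; ΔH = -554 − (-517) = -37
Score = (-3)·865 + 3·(-37) = -2706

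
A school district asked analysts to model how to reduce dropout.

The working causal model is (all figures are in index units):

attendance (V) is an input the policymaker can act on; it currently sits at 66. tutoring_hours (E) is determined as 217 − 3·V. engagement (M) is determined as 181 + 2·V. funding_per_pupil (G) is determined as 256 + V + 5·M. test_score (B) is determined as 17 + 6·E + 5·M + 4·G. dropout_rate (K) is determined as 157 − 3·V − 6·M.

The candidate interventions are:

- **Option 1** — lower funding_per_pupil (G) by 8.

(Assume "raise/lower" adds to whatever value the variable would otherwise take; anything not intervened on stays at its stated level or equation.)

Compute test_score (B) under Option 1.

Option 1 (G − 8):
  V = 66
  E = 217 − 3·66 = 19
  M = 181 + 2·66 = 313
  G = 256 + 66 + 5·313 (−8 from intervention) = 1879
  B = 17 + 6·19 + 5·313 + 4·1879 = 9212

9212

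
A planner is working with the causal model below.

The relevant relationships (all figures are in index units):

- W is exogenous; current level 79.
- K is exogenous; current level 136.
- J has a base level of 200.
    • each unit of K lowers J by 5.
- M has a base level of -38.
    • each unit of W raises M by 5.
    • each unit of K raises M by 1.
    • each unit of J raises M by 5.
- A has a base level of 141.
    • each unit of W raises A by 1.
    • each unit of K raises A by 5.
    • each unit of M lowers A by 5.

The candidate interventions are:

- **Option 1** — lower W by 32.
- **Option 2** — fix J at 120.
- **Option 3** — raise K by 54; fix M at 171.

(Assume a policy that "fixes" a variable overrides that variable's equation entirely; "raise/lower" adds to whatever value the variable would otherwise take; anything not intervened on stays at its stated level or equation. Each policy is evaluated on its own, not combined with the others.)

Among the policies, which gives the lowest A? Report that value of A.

Option 1 (W − 32):
  W = 79 − 32 = 47
  K = 136
  J = 200 − 5·136 = -480
  M = -38 + 5·47 + 136 + 5·(-480) = -2067
  A = 141 + 47 + 5·136 − 5·(-2067) = 11203
Option 2 (J := 120):
  W = 79
  K = 136
  J = 120
  M = -38 + 5·79 + 136 + 5·120 = 1093
  A = 141 + 79 + 5·136 − 5·1093 = -4565
Option 3 (K + 54, M := 171):
  W = 79
  K = 136 + 54 = 190
  J = 200 − 5·190 = -750
  M = 171
  A = 141 + 79 + 5·190 − 5·171 = 315
Comparing — Option 1: A=11203, Option 2: A=-4565, Option 3: A=315. Lowest is -4565 (Option 2).

-4565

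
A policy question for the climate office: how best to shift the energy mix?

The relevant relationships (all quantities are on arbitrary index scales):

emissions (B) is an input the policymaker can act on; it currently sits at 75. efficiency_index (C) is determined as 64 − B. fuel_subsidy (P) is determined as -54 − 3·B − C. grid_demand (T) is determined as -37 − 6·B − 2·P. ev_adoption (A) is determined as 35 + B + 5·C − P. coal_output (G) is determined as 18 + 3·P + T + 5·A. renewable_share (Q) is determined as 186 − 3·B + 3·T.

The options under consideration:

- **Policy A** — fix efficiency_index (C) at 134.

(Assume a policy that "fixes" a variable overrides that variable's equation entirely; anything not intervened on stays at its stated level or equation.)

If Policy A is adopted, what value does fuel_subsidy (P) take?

-413

Policy A (C := 134):
  B = 75
  C = 134
  P = -54 − 3·75 − 134 = -413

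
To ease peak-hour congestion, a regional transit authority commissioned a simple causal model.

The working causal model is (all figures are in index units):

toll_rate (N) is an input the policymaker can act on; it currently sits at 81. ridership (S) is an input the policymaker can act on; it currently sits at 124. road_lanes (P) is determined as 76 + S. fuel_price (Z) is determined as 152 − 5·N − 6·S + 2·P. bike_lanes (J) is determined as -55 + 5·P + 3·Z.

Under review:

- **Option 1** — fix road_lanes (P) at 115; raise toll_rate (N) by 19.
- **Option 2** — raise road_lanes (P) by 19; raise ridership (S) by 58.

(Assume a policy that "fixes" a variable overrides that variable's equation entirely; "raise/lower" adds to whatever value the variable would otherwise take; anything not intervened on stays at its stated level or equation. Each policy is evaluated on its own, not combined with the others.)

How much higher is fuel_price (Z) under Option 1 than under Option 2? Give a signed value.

-71

Option 1 (P := 115, N + 19):
  N = 81 + 19 = 100
  S = 124
  P = 115
  Z = 152 − 5·100 − 6·124 + 2·115 = -862
Option 2 (P + 19, S + 58):
  N = 81
  S = 124 + 58 = 182
  P = 76 + 182 (+19 from intervention) = 277
  Z = 152 − 5·81 − 6·182 + 2·277 = -791
Z: -862 − (-791) = -71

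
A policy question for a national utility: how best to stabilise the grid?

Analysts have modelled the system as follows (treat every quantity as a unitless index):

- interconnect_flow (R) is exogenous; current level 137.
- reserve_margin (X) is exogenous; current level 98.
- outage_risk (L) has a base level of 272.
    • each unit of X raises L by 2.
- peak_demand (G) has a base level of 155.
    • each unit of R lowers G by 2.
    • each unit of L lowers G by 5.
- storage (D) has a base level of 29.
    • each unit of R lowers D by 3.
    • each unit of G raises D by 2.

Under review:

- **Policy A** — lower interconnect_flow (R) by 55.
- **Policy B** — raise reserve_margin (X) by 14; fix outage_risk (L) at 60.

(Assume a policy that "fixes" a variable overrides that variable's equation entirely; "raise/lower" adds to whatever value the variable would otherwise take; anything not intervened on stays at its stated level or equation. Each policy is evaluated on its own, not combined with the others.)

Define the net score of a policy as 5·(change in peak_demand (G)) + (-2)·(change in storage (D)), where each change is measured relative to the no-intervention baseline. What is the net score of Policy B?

2040

Baseline:
  R = 137
  X = 98
  L = 272 + 2·98 = 468
  G = 155 − 2·137 − 5·468 = -2459
  D = 29 − 3·137 + 2·(-2459) = -5300
Policy B (X + 14, L := 60):
  R = 137
  X = 98 + 14 = 112
  L = 60
  G = 155 − 2·137 − 5·60 = -419
  D = 29 − 3·137 + 2·(-419) = -1220
ΔG = -419 − (-2459) = 2040; ΔD = -1220 − (-5300) = 4080
Score = 5·2040 + (-2)·4080 = 2040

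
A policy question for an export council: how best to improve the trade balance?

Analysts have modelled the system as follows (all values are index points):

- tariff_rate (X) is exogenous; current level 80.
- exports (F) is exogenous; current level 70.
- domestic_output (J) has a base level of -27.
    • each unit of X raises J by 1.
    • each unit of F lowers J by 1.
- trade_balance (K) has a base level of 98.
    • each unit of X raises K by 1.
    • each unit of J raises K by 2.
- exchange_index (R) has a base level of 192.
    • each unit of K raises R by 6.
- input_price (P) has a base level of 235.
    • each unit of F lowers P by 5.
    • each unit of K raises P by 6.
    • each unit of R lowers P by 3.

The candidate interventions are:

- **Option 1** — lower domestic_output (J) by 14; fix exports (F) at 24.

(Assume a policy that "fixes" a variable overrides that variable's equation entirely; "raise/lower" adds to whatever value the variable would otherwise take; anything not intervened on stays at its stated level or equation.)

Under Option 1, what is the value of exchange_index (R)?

Option 1 (J − 14, F := 24):
  X = 80
  F = 24
  J = -27 + 80 − 24 (−14 from intervention) = 15
  K = 98 + 80 + 2·15 = 208
  R = 192 + 6·208 = 1440

1440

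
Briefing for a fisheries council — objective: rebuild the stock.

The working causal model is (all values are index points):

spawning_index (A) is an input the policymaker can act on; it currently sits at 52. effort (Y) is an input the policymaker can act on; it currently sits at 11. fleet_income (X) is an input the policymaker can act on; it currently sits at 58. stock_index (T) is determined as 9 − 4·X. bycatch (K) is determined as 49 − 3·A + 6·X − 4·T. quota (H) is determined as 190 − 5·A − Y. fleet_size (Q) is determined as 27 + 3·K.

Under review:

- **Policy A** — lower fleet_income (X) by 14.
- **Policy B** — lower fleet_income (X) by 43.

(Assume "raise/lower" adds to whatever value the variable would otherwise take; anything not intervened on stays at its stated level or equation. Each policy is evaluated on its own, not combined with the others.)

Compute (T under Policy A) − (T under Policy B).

Policy A (X − 14):
  X = 58 − 14 = 44
  T = 9 − 4·44 = -167
Policy B (X − 43):
  X = 58 − 43 = 15
  T = 9 − 4·15 = -51
T: -167 − (-51) = -116

-116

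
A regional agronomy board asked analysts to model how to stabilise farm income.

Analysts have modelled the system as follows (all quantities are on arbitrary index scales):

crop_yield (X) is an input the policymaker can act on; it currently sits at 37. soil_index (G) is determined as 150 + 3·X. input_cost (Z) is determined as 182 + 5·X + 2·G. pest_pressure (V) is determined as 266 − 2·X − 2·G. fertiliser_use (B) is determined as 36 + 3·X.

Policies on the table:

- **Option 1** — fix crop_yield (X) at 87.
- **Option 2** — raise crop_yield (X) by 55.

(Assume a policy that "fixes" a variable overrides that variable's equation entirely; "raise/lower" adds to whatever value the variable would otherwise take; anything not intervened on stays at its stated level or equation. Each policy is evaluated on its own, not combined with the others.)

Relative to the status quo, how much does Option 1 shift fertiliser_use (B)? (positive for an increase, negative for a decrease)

150

Baseline:
  X = 37
  B = 36 + 3·37 = 147
Option 1 (X := 87):
  X = 87
  B = 36 + 3·87 = 297
Change in B: 297 − 147 = 150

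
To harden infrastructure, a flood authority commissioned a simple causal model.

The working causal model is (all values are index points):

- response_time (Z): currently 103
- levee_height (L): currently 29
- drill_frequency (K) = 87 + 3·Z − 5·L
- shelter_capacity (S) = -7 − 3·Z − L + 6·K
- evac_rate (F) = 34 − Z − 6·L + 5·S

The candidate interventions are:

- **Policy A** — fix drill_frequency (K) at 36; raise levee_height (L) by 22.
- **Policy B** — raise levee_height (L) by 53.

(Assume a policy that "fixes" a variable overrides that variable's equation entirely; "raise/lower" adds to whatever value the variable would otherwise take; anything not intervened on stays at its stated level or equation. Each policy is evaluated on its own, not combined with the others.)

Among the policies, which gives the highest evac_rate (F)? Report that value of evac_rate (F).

-1130

Policy A (K := 36, L + 22):
  Z = 103
  L = 29 + 22 = 51
  K = 36
  S = -7 − 3·103 − 51 + 6·36 = -151
  F = 34 − 103 − 6·51 + 5·(-151) = -1130
Policy B (L + 53):
  Z = 103
  L = 29 + 53 = 82
  K = 87 + 3·103 − 5·82 = -14
  S = -7 − 3·103 − 82 + 6·(-14) = -482
  F = 34 − 103 − 6·82 + 5·(-482) = -2971
Comparing — Policy A: F=-1130, Policy B: F=-2971. Highest is -1130 (Policy A).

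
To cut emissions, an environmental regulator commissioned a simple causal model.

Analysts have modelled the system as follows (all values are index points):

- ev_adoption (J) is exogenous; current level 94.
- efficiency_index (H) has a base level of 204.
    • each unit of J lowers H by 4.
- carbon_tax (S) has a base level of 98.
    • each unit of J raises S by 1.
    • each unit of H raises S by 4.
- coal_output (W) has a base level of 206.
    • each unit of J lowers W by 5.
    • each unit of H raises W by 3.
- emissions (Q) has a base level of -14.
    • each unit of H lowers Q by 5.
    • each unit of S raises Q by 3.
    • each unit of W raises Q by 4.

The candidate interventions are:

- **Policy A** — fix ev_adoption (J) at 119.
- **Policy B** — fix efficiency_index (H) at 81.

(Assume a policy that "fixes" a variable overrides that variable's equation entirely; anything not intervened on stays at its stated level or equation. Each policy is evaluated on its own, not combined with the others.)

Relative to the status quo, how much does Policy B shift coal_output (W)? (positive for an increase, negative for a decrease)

759

Baseline:
  J = 94
  H = 204 − 4·94 = -172
  W = 206 − 5·94 + 3·(-172) = -780
Policy B (H := 81):
  J = 94
  H = 81
  W = 206 − 5·94 + 3·81 = -21
Change in W: -21 − (-780) = 759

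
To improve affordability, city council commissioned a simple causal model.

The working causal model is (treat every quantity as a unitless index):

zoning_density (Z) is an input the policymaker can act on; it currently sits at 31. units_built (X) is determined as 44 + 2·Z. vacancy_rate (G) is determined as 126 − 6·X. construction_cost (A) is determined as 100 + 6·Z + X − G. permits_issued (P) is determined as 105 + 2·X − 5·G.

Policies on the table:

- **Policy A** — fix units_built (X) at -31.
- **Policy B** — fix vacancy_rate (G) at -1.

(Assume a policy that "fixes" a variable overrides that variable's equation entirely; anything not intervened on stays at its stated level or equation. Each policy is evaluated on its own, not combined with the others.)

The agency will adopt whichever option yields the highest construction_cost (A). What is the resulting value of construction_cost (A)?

393

Policy A (X := -31):
  Z = 31
  X = -31
  G = 126 − 6·(-31) = 312
  A = 100 + 6·31 + (-31) − 312 = -57
Policy B (G := -1):
  Z = 31
  X = 44 + 2·31 = 106
  G = -1
  A = 100 + 6·31 + 106 − (-1) = 393
Comparing — Policy A: A=-57, Policy B: A=393. Highest is 393 (Policy B).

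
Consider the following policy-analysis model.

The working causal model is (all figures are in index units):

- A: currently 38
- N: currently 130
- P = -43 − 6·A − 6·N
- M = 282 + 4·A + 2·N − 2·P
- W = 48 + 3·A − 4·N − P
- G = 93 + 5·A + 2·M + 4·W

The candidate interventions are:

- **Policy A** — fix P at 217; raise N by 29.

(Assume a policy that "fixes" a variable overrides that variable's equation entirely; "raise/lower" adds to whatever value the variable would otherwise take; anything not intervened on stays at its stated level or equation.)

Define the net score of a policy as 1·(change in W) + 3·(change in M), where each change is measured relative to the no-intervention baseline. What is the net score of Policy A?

-8818

Baseline:
  A = 38
  N = 130
  P = -43 − 6·38 − 6·130 = -1051
  M = 282 + 4·38 + 2·130 − 2·(-1051) = 2796
  W = 48 + 3·38 − 4·130 − (-1051) = 693
Policy A (P := 217, N + 29):
  A = 38
  N = 130 + 29 = 159
  P = 217
  M = 282 + 4·38 + 2·159 − 2·217 = 318
  W = 48 + 3·38 − 4·159 − 217 = -691
ΔW = -691 − 693 = -1384; ΔM = 318 − 2796 = -2478
Score = 1·(-1384) + 3·(-2478) = -8818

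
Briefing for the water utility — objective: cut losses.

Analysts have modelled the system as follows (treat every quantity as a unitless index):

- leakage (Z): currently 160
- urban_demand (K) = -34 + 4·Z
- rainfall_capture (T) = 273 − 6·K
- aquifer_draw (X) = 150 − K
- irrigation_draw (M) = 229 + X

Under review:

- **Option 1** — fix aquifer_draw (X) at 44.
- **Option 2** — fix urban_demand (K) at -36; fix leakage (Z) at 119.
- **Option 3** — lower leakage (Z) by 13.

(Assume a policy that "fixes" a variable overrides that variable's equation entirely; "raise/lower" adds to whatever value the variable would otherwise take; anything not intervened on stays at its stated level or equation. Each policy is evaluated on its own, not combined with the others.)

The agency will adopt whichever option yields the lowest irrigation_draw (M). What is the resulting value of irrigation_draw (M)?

-175

Option 1 (X := 44):
  Z = 160
  K = -34 + 4·160 = 606
  X = 44
  M = 229 + 44 = 273
Option 2 (K := -36, Z := 119):
  Z = 119
  K = -36
  X = 150 − (-36) = 186
  M = 229 + 186 = 415
Option 3 (Z − 13):
  Z = 160 − 13 = 147
  K = -34 + 4·147 = 554
  X = 150 − 554 = -404
  M = 229 + (-404) = -175
Comparing — Option 1: M=273, Option 2: M=415, Option 3: M=-175. Lowest is -175 (Option 3).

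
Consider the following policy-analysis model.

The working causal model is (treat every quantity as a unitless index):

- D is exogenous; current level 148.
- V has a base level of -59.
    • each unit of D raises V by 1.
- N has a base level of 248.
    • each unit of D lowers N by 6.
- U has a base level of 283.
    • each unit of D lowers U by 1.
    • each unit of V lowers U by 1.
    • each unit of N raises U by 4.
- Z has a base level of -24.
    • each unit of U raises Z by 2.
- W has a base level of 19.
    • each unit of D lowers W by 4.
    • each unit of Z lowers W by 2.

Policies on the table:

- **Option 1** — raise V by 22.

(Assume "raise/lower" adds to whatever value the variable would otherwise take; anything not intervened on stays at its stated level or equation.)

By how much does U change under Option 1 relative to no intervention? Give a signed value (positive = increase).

Baseline:
  D = 148
  V = -59 + 148 = 89
  N = 248 − 6·148 = -640
  U = 283 − 148 − 89 + 4·(-640) = -2514
Option 1 (V + 22):
  D = 148
  V = -59 + 148 (+22 from intervention) = 111
  N = 248 − 6·148 = -640
  U = 283 − 148 − 111 + 4·(-640) = -2536
Change in U: -2536 − (-2514) = -22

-22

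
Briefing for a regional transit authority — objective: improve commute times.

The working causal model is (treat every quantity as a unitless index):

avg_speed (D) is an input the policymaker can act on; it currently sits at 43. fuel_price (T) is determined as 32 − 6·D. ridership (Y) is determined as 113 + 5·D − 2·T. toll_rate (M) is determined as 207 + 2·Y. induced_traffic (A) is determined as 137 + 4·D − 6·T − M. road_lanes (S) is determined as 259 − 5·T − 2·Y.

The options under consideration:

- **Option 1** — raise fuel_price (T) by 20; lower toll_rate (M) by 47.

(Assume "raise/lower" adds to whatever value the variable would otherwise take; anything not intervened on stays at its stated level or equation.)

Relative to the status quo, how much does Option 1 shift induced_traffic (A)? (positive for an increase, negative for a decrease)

7

Baseline:
  D = 43
  T = 32 − 6·43 = -226
  Y = 113 + 5·43 − 2·(-226) = 780
  M = 207 + 2·780 = 1767
  A = 137 + 4·43 − 6·(-226) − 1767 = -102
Option 1 (T + 20, M − 47):
  D = 43
  T = 32 − 6·43 (+20 from intervention) = -206
  Y = 113 + 5·43 − 2·(-206) = 740
  M = 207 + 2·740 (−47 from intervention) = 1640
  A = 137 + 4·43 − 6·(-206) − 1640 = -95
Change in A: -95 − (-102) = 7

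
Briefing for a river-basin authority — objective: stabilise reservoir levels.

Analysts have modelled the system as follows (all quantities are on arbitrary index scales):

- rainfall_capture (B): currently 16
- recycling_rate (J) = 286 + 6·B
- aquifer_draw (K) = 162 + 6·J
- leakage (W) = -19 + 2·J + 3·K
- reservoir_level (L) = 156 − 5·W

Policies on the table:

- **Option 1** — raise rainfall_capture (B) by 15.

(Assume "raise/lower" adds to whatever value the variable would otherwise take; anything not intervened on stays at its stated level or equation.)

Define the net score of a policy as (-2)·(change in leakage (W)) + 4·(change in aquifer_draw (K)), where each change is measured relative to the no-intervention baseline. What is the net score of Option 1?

-1440

Baseline:
  B = 16
  J = 286 + 6·16 = 382
  K = 162 + 6·382 = 2454
  W = -19 + 2·382 + 3·2454 = 8107
Option 1 (B + 15):
  B = 16 + 15 = 31
  J = 286 + 6·31 = 472
  K = 162 + 6·472 = 2994
  W = -19 + 2·472 + 3·2994 = 9907
ΔW = 9907 − 8107 = 1800; ΔK = 2994 − 2454 = 540
Score = (-2)·1800 + 4·540 = -1440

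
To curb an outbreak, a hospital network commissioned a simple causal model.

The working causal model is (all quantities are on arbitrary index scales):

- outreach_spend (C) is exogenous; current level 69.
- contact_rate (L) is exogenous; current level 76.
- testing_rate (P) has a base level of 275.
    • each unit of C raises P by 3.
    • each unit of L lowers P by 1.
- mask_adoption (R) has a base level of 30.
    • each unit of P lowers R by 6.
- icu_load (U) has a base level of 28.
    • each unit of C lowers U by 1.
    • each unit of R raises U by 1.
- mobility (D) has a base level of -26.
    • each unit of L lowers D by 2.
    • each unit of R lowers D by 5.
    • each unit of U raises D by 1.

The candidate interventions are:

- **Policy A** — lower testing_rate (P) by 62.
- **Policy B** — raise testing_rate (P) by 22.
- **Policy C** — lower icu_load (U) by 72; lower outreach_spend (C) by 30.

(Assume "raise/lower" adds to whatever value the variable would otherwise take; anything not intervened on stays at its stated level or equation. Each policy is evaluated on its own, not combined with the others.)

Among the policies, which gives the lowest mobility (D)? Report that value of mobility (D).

Policy A (P − 62):
  C = 69
  L = 76
  P = 275 + 3·69 − 76 (−62 from intervention) = 344
  R = 30 − 6·344 = -2034
  U = 28 − 69 + (-2034) = -2075
  D = -26 − 2·76 − 5·(-2034) + (-2075) = 7917
Policy B (P + 22):
  C = 69
  L = 76
  P = 275 + 3·69 − 76 (+22 from intervention) = 428
  R = 30 − 6·428 = -2538
  U = 28 − 69 + (-2538) = -2579
  D = -26 − 2·76 − 5·(-2538) + (-2579) = 9933
Policy C (U − 72, C − 30):
  C = 69 − 30 = 39
  L = 76
  P = 275 + 3·39 − 76 = 316
  R = 30 − 6·316 = -1866
  U = 28 − 39 + (-1866) (−72 from intervention) = -1949
  D = -26 − 2·76 − 5·(-1866) + (-1949) = 7203
Comparing — Policy A: D=7917, Policy B: D=9933, Policy C: D=7203. Lowest is 7203 (Policy C).

7203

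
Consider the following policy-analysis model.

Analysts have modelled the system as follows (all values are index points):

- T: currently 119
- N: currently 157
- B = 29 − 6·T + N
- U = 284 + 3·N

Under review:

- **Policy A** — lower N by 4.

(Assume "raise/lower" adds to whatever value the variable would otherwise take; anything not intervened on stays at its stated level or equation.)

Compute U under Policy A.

743

Policy A (N − 4):
  N = 157 − 4 = 153
  U = 284 + 3·153 = 743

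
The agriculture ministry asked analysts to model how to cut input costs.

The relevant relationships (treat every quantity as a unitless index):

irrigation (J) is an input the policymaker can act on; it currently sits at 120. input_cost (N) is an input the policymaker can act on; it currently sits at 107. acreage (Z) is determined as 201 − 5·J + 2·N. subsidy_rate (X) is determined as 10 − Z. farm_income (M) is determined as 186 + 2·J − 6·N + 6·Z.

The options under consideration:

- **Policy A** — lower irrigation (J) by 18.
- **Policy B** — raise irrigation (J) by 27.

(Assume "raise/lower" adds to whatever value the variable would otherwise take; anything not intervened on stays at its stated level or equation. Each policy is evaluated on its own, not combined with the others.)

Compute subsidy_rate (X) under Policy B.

Policy B (J + 27):
  J = 120 + 27 = 147
  N = 107
  Z = 201 − 5·147 + 2·107 = -320
  X = 10 − (-320) = 330

330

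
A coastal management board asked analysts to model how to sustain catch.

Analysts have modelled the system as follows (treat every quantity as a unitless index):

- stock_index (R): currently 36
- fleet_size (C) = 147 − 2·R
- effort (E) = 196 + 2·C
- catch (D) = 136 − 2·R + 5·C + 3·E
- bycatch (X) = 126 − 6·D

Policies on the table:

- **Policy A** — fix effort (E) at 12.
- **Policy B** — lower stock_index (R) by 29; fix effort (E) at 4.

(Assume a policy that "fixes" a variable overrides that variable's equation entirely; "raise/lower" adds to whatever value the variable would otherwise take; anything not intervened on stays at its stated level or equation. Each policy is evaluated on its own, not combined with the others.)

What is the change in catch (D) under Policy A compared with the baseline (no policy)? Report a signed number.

-1002

Baseline:
  R = 36
  C = 147 − 2·36 = 75
  E = 196 + 2·75 = 346
  D = 136 − 2·36 + 5·75 + 3·346 = 1477
Policy A (E := 12):
  R = 36
  C = 147 − 2·36 = 75
  E = 12
  D = 136 − 2·36 + 5·75 + 3·12 = 475
Change in D: 475 − 1477 = -1002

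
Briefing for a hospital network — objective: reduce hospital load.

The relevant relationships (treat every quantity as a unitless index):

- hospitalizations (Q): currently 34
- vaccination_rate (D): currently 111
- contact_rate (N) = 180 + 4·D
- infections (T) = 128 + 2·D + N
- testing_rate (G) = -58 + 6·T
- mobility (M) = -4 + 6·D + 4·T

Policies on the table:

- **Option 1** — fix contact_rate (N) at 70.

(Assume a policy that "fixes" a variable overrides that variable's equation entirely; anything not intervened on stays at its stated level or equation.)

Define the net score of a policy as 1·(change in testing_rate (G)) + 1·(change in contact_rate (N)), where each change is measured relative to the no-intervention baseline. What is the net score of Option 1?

-3878

Baseline:
  D = 111
  N = 180 + 4·111 = 624
  T = 128 + 2·111 + 624 = 974
  G = -58 + 6·974 = 5786
Option 1 (N := 70):
  D = 111
  N = 70
  T = 128 + 2·111 + 70 = 420
  G = -58 + 6·420 = 2462
ΔG = 2462 − 5786 = -3324; ΔN = 70 − 624 = -554
Score = 1·(-3324) + 1·(-554) = -3878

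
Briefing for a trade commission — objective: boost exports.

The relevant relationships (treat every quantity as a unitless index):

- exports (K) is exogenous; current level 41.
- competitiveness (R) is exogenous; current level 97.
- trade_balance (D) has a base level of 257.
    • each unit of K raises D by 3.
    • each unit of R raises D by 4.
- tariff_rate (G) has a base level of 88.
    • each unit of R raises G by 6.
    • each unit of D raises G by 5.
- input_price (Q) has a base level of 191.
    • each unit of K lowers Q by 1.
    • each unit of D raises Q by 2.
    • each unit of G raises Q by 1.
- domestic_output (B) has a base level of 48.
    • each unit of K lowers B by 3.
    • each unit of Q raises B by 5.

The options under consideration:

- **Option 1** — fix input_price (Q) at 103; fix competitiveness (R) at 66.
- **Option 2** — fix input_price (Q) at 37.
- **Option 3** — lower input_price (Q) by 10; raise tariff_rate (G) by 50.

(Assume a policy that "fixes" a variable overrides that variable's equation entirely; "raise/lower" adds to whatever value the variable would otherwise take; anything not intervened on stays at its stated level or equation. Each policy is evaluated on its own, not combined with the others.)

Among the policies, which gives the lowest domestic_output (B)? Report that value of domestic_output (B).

110

Option 1 (Q := 103, R := 66):
  K = 41
  R = 66
  D = 257 + 3·41 + 4·66 = 644
  G = 88 + 6·66 + 5·644 = 3704
  Q = 103
  B = 48 − 3·41 + 5·103 = 440
Option 2 (Q := 37):
  K = 41
  R = 97
  D = 257 + 3·41 + 4·97 = 768
  G = 88 + 6·97 + 5·768 = 4510
  Q = 37
  B = 48 − 3·41 + 5·37 = 110
Option 3 (Q − 10, G + 50):
  K = 41
  R = 97
  D = 257 + 3·41 + 4·97 = 768
  G = 88 + 6·97 + 5·768 (+50 from intervention) = 4560
  Q = 191 − 41 + 2·768 + 4560 (−10 from intervention) = 6236
  B = 48 − 3·41 + 5·6236 = 31105
Comparing — Option 1: B=440, Option 2: B=110, Option 3: B=31105. Lowest is 110 (Option 2).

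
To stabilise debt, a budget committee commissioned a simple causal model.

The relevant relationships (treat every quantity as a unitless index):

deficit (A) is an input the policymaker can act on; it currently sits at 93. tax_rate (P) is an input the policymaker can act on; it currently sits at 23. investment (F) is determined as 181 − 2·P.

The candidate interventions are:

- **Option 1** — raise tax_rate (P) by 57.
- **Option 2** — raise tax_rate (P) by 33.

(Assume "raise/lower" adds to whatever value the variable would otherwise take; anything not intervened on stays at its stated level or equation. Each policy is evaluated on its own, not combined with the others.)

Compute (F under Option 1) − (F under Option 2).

Option 1 (P + 57):
  P = 23 + 57 = 80
  F = 181 − 2·80 = 21
Option 2 (P + 33):
  P = 23 + 33 = 56
  F = 181 − 2·56 = 69
F: 21 − 69 = -48

-48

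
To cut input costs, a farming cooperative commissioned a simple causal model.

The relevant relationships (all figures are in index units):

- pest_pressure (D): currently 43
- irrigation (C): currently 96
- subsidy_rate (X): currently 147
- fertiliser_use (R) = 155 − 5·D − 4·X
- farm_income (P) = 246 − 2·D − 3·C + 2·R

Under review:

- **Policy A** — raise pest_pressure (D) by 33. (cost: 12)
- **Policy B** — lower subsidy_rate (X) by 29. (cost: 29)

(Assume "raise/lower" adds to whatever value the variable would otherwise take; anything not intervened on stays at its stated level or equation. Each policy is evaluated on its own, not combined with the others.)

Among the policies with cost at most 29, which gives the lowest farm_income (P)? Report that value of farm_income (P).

Policy A (D + 33):
  D = 43 + 33 = 76
  C = 96
  X = 147
  R = 155 − 5·76 − 4·147 = -813
  P = 246 − 2·76 − 3·96 + 2·(-813) = -1820
Policy B (X − 29):
  D = 43
  C = 96
  X = 147 − 29 = 118
  R = 155 − 5·43 − 4·118 = -532
  P = 246 − 2·43 − 3·96 + 2·(-532) = -1192
Comparing — Policy A: P=-1820, Policy B: P=-1192. Lowest is -1820 (Policy A).

-1820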